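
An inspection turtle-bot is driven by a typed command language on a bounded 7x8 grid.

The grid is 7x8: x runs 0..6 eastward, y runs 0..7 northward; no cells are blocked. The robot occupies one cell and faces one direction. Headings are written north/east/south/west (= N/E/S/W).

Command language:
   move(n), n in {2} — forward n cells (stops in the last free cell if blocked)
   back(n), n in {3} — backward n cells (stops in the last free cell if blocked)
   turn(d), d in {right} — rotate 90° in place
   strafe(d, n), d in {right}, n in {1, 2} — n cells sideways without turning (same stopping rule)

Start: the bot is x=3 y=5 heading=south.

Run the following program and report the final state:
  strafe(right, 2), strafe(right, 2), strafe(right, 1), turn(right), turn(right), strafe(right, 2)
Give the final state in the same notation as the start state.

begin: x=3 y=5 heading=south
t=1 strafe(right, 2) ⇒ x=1 y=5 heading=south
t=2 strafe(right, 2) ⇒ x=0 y=5 heading=south
t=3 strafe(right, 1) ⇒ x=0 y=5 heading=south
t=4 turn(right) ⇒ x=0 y=5 heading=west
t=5 turn(right) ⇒ x=0 y=5 heading=north
t=6 strafe(right, 2) ⇒ x=2 y=5 heading=north

x=2 y=5 heading=north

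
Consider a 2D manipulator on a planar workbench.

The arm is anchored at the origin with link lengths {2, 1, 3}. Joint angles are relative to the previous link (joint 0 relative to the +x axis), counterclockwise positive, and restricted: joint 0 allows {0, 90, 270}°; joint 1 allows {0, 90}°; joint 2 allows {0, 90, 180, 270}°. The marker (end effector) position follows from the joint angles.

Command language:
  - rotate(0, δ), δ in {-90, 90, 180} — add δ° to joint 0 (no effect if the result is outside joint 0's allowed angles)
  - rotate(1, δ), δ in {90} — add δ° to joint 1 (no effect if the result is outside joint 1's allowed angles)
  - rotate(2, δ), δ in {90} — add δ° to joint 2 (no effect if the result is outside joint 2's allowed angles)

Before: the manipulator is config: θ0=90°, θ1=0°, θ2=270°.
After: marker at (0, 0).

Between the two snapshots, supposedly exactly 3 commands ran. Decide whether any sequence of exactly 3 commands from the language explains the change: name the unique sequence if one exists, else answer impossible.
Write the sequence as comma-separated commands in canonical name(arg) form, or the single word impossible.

t0: config: θ0=90°, θ1=0°, θ2=270°
step 1 (rotate(2, 90)): config: θ0=90°, θ1=0°, θ2=0°
step 2 (rotate(2, 90)): config: θ0=90°, θ1=0°, θ2=90°
step 3 (rotate(2, 90)): config: θ0=90°, θ1=0°, θ2=180°
no other 3-command option fits: unique.

rotate(2, 90), rotate(2, 90), rotate(2, 90)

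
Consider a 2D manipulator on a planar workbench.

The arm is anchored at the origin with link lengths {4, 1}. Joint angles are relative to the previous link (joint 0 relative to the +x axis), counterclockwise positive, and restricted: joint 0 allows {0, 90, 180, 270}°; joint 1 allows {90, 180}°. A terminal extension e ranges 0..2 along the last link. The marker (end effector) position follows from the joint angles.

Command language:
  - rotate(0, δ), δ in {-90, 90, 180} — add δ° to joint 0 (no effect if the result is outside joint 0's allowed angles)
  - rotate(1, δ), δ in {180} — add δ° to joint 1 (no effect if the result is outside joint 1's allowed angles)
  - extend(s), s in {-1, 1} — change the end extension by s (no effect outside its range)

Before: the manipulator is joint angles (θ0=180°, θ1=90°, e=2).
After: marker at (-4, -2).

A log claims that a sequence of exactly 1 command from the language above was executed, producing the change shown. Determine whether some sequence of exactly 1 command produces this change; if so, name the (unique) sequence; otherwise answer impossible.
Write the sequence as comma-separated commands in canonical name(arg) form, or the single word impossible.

extend(-1)

begin: joint angles (θ0=180°, θ1=90°, e=2)
1. extend(-1) → joint angles (θ0=180°, θ1=90°, e=1)
no other 1-command option fits: unique.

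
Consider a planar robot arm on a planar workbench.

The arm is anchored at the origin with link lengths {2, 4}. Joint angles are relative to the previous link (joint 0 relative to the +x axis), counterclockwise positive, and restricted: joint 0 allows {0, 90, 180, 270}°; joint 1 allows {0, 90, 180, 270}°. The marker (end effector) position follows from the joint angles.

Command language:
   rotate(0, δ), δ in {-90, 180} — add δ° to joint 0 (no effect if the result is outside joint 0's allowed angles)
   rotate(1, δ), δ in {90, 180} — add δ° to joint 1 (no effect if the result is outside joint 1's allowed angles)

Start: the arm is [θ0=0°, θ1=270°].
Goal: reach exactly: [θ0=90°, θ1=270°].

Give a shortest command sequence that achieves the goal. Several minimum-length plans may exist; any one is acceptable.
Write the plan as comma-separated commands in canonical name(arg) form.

rotate(0, -90), rotate(0, 180)

from: [θ0=0°, θ1=270°]
step 1 (rotate(0, -90)): [θ0=270°, θ1=270°]
step 2 (rotate(0, 180)): [θ0=90°, θ1=270°]
nothing shorter than 2 reaches the goal.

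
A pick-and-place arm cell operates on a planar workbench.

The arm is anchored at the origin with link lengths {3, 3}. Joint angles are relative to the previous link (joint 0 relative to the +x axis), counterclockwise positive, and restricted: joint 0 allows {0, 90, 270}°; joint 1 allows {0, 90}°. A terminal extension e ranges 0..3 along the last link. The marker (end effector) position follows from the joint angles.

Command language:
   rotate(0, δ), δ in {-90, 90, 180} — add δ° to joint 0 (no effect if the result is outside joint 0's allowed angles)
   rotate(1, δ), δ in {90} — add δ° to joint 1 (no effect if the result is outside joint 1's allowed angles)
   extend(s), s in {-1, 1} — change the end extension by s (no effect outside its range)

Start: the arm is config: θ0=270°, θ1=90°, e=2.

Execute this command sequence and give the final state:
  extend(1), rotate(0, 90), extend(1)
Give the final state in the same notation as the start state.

initial: config: θ0=270°, θ1=90°, e=2
1. extend(1) → config: θ0=270°, θ1=90°, e=3
2. rotate(0, 90) → config: θ0=0°, θ1=90°, e=3
3. extend(1) → config: θ0=0°, θ1=90°, e=3

config: θ0=0°, θ1=90°, e=3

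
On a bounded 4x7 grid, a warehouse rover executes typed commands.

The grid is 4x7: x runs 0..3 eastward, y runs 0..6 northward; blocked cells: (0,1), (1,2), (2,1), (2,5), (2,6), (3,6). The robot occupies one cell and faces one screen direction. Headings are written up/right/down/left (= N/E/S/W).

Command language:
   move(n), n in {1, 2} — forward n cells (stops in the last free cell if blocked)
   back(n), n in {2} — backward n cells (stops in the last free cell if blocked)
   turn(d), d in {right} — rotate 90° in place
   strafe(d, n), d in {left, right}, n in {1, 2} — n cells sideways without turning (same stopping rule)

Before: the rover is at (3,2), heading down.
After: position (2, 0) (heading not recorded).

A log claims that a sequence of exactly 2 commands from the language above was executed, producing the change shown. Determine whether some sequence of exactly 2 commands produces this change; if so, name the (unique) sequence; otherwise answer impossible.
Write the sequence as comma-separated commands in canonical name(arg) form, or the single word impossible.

key: running strafe(right, 1) before move(2) would end elsewhere — order is forced
t0: at (3,2), heading down
t=1 move(2) ⇒ at (3,0), heading down
t=2 strafe(right, 1) ⇒ at (2,0), heading down
uniquely the one of 64 2-step routes that fits.

move(2), strafe(right, 1)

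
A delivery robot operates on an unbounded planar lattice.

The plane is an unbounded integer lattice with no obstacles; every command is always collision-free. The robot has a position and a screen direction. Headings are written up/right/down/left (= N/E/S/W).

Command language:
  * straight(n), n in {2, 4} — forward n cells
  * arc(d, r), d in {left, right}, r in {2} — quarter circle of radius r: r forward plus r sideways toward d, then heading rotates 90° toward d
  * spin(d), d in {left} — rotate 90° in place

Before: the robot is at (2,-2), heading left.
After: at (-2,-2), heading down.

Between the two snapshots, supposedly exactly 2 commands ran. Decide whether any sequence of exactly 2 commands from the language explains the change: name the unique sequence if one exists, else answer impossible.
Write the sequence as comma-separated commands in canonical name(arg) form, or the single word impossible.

key: cell and facing (now S) both changed — the 2 commands mix motion and turning
from: at (2,-2), heading left
step 1 (straight(4)): at (-2,-2), heading left
step 2 (spin(left)): at (-2,-2), heading down
no other 2-command option fits: unique.

straight(4), spin(left)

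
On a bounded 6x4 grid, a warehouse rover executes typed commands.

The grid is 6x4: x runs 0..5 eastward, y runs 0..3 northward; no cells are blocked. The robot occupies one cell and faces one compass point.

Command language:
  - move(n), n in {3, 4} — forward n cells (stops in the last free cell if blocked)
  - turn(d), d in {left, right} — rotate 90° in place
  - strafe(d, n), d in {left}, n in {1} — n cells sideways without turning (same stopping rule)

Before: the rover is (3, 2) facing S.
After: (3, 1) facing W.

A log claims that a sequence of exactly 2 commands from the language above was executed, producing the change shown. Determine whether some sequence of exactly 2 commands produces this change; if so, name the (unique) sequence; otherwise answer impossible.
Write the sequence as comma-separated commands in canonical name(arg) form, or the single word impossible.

turn(right), strafe(left, 1)

key: cell and facing (now W) both changed — the 2 commands mix motion and turning
t0: (3, 2) facing S
t=1 turn(right) ⇒ (3, 2) facing W
t=2 strafe(left, 1) ⇒ (3, 1) facing W
no rival 2-sequence matches.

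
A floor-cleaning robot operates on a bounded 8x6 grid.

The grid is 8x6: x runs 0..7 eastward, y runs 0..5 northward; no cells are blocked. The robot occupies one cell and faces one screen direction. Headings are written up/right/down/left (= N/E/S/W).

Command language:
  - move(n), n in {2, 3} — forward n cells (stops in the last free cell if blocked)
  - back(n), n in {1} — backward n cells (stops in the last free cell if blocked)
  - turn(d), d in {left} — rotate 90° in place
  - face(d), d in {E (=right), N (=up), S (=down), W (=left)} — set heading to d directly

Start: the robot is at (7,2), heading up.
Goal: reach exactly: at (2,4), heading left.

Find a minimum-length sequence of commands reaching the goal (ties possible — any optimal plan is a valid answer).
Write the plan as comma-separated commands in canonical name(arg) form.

t0: at (7,2), heading up
t=1 move(2) ⇒ at (7,4), heading up
t=2 face(W) ⇒ at (7,4), heading left
t=3 move(3) ⇒ at (4,4), heading left
t=4 move(2) ⇒ at (2,4), heading left
minimal: 4 command(s), checked below 4.

move(2), face(W), move(3), move(2)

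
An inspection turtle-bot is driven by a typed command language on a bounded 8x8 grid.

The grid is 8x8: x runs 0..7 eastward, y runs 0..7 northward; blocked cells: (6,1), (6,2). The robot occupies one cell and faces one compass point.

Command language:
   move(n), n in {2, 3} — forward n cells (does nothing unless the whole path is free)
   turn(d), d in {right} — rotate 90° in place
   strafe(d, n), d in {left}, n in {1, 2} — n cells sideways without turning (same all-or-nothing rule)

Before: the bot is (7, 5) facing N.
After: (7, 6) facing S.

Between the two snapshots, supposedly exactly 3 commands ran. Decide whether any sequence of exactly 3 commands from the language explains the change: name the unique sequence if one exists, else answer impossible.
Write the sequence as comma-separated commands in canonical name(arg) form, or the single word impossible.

key: cell and facing (now S) both changed — the 3 commands mix motion and turning
begin: (7, 5) facing N
step 1 (turn(right)): (7, 5) facing E
step 2 (strafe(left, 1)): (7, 6) facing E
step 3 (turn(right)): (7, 6) facing S
no other 3-command option fits: unique.

turn(right), strafe(left, 1), turn(right)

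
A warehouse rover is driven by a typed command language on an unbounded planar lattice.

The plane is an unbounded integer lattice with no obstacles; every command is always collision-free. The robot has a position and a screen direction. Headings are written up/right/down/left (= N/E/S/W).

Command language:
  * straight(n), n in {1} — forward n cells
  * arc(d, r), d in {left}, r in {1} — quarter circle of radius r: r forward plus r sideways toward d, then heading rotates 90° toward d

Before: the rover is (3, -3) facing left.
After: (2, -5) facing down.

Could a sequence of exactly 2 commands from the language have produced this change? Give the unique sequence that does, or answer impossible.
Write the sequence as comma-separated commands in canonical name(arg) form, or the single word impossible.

key: order matters: swapping arc(left, 1) and straight(1) lands elsewhere
from: (3, -3) facing left
t=1 arc(left, 1) ⇒ (2, -4) facing down
t=2 straight(1) ⇒ (2, -5) facing down
no rival 2-sequence matches.

arc(left, 1), straight(1)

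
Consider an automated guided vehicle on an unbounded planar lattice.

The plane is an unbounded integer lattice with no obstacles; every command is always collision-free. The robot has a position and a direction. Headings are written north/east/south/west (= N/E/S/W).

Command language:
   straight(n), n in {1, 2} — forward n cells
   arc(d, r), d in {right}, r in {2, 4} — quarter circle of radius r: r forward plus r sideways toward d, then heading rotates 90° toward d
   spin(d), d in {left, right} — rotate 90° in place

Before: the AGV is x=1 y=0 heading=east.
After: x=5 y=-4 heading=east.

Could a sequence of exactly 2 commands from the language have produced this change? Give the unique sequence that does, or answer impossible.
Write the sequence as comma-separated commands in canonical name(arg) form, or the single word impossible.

arc(right, 4), spin(left)

key: still facing E at the end — net rotation zero over 2 steps
t0: x=1 y=0 heading=east
t=1 arc(right, 4) ⇒ x=5 y=-4 heading=south
t=2 spin(left) ⇒ x=5 y=-4 heading=east
no other 2-command option fits: unique.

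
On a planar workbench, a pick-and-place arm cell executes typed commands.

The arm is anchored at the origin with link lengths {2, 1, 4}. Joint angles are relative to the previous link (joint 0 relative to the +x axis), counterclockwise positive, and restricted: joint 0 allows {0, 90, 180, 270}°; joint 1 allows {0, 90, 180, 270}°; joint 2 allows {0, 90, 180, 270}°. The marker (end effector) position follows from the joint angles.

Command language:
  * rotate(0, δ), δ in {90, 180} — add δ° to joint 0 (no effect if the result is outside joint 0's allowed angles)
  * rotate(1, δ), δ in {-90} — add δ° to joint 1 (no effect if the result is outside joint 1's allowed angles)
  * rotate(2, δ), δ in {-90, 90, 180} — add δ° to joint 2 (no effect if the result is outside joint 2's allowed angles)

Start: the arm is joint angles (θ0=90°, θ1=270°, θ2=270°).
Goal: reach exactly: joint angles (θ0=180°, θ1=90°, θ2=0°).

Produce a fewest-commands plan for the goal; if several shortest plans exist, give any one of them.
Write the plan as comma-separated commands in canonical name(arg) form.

t0: joint angles (θ0=90°, θ1=270°, θ2=270°)
1. rotate(1, -90) → joint angles (θ0=90°, θ1=180°, θ2=270°)
2. rotate(1, -90) → joint angles (θ0=90°, θ1=90°, θ2=270°)
3. rotate(0, 90) → joint angles (θ0=180°, θ1=90°, θ2=270°)
4. rotate(2, 90) → joint angles (θ0=180°, θ1=90°, θ2=0°)
shorter routes all fall short; 4 is best.

rotate(1, -90), rotate(1, -90), rotate(0, 90), rotate(2, 90)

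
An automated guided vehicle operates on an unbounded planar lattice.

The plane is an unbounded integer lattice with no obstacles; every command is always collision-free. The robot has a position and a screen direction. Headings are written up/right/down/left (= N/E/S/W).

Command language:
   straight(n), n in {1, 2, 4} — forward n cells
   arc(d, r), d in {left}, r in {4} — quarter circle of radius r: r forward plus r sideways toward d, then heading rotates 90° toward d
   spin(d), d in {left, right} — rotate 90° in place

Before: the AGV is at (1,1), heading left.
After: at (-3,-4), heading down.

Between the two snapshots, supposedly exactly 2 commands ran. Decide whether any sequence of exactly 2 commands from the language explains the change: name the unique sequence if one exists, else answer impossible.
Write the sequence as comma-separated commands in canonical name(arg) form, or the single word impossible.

key: order matters: swapping arc(left, 4) and straight(1) lands elsewhere
initial: at (1,1), heading left
t=1 arc(left, 4) ⇒ at (-3,-3), heading down
t=2 straight(1) ⇒ at (-3,-4), heading down
no other 2-command option fits: unique.

arc(left, 4), straight(1)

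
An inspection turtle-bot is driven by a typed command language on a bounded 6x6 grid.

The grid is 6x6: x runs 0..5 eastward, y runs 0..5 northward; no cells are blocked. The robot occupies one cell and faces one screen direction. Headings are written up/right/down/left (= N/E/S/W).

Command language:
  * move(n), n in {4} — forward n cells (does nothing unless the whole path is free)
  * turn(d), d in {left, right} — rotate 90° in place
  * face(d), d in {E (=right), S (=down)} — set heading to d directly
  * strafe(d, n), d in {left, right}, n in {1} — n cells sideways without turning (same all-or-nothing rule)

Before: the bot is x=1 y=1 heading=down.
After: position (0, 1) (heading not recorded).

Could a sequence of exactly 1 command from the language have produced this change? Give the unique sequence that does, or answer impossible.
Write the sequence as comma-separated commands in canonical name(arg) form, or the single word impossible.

from: x=1 y=1 heading=down
1. strafe(right, 1) → x=0 y=1 heading=down
no rival 1-sequence matches.

strafe(right, 1)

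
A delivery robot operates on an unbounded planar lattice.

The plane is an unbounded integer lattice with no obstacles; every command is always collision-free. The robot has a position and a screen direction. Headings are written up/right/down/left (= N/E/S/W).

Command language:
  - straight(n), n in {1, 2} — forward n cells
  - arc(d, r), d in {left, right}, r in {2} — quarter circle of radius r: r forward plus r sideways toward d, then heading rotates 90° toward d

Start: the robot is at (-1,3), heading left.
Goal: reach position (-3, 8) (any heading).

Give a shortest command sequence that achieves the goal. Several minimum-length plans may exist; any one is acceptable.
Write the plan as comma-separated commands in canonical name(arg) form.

from: at (-1,3), heading left
[1] after arc(right, 2): at (-3,5), heading up
[2] after straight(2): at (-3,7), heading up
[3] after straight(1): at (-3,8), heading up
minimal: 3 command(s), checked below 3.

arc(right, 2), straight(2), straight(1)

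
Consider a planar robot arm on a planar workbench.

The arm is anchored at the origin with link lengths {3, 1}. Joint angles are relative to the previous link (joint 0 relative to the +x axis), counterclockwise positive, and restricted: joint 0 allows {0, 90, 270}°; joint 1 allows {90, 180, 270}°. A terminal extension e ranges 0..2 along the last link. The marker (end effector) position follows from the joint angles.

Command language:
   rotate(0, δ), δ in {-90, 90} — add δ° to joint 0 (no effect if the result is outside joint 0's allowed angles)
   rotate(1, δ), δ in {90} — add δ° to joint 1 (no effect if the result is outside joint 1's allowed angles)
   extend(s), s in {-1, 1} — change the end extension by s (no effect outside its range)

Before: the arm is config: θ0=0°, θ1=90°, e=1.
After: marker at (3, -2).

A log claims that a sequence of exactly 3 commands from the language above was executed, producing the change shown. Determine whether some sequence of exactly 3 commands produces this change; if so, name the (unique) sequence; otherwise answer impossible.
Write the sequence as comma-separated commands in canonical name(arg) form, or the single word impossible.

t0: config: θ0=0°, θ1=90°, e=1
t=1 rotate(1, 90) ⇒ config: θ0=0°, θ1=180°, e=1
t=2 rotate(1, 90) ⇒ config: θ0=0°, θ1=270°, e=1
t=3 rotate(1, 90) ⇒ config: θ0=0°, θ1=270°, e=1
no other 3-command option fits: unique.

rotate(1, 90), rotate(1, 90), rotate(1, 90)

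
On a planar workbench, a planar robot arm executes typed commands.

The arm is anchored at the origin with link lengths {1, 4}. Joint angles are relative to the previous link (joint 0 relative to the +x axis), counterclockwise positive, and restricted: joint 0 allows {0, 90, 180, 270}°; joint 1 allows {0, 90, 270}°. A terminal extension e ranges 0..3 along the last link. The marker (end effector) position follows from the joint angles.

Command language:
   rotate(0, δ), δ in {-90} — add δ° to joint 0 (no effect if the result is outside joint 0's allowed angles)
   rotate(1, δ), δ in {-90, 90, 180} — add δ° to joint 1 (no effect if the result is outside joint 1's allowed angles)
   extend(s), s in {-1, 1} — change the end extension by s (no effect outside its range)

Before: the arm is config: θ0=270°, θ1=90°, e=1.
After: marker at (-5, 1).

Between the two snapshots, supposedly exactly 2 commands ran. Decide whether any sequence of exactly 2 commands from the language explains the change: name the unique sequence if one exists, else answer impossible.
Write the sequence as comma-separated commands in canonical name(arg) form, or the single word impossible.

from: config: θ0=270°, θ1=90°, e=1
step 1 (rotate(0, -90)): config: θ0=180°, θ1=90°, e=1
step 2 (rotate(0, -90)): config: θ0=90°, θ1=90°, e=1
no rival 2-sequence matches.

rotate(0, -90), rotate(0, -90)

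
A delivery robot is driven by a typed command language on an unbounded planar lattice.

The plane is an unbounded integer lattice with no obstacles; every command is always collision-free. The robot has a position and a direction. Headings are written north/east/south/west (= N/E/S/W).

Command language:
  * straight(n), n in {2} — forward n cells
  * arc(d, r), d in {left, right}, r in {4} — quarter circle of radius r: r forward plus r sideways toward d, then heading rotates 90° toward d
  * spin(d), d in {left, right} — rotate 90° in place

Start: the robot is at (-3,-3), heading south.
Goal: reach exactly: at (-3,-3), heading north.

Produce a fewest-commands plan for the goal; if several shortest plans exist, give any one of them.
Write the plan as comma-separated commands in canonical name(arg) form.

begin: at (-3,-3), heading south
t=1 spin(left) ⇒ at (-3,-3), heading east
t=2 spin(left) ⇒ at (-3,-3), heading north
shorter routes all fall short; 2 is best.

spin(left), spin(left)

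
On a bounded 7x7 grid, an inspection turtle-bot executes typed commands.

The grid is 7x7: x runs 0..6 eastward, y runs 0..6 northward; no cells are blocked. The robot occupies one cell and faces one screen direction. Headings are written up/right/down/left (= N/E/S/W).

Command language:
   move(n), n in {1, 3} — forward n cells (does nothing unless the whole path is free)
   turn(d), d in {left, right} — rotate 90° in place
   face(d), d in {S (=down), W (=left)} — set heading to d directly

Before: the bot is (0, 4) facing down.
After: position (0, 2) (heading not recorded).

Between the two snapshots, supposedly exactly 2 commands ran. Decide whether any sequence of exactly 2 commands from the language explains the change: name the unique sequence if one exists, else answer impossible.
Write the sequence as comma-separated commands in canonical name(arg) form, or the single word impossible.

move(1), move(1)

start: (0, 4) facing down
t=1 move(1) ⇒ (0, 3) facing down
t=2 move(1) ⇒ (0, 2) facing down
no other 2-command option fits: unique.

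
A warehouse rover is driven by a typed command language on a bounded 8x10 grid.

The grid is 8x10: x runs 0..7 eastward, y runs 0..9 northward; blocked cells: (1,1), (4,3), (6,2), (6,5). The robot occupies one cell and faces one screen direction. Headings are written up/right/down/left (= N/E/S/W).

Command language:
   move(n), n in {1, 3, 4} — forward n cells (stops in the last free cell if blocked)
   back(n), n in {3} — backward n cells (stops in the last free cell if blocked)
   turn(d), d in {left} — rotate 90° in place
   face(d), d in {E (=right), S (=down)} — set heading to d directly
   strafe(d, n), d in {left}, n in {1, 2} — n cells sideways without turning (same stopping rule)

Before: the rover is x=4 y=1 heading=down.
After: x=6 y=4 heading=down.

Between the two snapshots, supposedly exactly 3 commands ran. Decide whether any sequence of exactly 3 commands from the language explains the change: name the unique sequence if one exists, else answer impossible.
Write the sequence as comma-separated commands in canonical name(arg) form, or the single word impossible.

strafe(left, 1), back(3), strafe(left, 1)

key: heading stays S — no command in the sequence turns
start: x=4 y=1 heading=down
step 1 (strafe(left, 1)): x=5 y=1 heading=down
step 2 (back(3)): x=5 y=4 heading=down
step 3 (strafe(left, 1)): x=6 y=4 heading=down
all 729 alternatives checked — unique.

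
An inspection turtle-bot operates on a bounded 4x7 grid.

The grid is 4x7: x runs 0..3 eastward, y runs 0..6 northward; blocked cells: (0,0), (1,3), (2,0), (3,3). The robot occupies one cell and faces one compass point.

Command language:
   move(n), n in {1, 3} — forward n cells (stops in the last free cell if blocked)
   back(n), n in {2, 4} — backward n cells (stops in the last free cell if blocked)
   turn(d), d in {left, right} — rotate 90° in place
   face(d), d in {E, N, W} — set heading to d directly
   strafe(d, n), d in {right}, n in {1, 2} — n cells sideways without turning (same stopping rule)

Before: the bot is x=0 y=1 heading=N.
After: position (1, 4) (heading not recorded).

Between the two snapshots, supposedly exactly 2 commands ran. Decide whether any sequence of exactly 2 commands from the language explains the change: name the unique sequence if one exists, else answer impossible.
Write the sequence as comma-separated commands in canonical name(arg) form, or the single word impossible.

move(3), strafe(right, 1)

key: order matters: swapping move(3) and strafe(right, 1) lands elsewhere
t0: x=0 y=1 heading=N
1. move(3) → x=0 y=4 heading=N
2. strafe(right, 1) → x=1 y=4 heading=N
uniquely the one of 121 2-step routes that fits.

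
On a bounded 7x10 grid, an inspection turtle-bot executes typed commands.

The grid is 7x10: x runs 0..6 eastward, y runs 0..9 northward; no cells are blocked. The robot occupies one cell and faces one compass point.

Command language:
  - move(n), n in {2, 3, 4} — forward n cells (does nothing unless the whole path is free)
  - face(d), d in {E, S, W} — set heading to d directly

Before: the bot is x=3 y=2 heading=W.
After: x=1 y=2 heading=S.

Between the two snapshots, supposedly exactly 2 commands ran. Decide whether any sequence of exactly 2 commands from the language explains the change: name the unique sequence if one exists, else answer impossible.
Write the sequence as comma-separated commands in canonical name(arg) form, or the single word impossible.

key: position moved to (1,2) AND the heading swung to S — translation plus rotation needed
begin: x=3 y=2 heading=W
t=1 move(2) ⇒ x=1 y=2 heading=W
t=2 face(S) ⇒ x=1 y=2 heading=S
no other 2-command option fits: unique.

move(2), face(S)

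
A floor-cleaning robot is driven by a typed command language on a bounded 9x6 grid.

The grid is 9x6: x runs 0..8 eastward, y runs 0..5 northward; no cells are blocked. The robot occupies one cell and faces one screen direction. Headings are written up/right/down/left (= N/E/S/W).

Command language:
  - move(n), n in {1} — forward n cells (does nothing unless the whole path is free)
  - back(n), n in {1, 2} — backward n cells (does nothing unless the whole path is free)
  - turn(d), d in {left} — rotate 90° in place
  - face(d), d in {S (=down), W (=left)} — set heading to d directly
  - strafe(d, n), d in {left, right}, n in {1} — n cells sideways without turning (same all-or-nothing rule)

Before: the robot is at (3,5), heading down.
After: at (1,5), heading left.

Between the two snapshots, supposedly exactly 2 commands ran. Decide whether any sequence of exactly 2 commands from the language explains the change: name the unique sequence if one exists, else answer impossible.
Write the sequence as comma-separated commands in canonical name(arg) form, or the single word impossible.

impossible

no 2-step route produces this change.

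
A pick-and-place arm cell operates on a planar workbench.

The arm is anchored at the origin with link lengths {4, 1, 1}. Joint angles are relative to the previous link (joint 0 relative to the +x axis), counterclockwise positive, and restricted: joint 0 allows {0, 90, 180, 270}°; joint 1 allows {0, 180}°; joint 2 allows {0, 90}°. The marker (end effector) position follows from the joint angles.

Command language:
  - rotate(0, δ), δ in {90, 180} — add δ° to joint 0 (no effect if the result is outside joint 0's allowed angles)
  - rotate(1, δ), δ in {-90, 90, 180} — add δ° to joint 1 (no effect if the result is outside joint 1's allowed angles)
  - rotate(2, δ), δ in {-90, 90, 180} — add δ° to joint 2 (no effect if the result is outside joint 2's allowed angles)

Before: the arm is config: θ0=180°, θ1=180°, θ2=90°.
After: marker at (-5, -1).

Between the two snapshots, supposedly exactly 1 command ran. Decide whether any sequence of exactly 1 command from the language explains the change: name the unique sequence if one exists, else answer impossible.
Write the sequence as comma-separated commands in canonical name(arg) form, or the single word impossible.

t0: config: θ0=180°, θ1=180°, θ2=90°
[1] after rotate(1, 180): config: θ0=180°, θ1=0°, θ2=90°
all 8 alternatives checked — unique.

rotate(1, 180)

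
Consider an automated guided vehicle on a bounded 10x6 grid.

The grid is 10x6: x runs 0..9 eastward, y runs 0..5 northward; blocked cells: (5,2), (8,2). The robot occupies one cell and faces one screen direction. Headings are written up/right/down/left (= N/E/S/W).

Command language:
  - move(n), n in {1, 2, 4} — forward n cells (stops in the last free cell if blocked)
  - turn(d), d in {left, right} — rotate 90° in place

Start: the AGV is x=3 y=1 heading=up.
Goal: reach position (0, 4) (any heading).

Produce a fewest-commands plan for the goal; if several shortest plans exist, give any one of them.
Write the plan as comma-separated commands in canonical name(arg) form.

initial: x=3 y=1 heading=up
t=1 move(1) ⇒ x=3 y=2 heading=up
t=2 move(2) ⇒ x=3 y=4 heading=up
t=3 turn(left) ⇒ x=3 y=4 heading=left
t=4 move(4) ⇒ x=0 y=4 heading=left
nothing shorter than 4 reaches the goal.

move(1), move(2), turn(left), move(4)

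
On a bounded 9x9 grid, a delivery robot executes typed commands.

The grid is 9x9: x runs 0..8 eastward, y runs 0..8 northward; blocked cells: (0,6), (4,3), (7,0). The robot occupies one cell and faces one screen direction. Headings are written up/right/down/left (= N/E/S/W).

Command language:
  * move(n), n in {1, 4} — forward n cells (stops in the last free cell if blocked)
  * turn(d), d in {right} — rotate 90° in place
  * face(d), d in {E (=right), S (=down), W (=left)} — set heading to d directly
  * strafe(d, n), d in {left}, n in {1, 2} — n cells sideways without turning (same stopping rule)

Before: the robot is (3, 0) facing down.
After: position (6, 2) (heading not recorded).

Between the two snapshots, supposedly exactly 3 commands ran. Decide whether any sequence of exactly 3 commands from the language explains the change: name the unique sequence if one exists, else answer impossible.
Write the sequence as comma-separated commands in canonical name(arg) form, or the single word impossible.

key: move(4) is stopped early by the blocked cell at (7,0)
start: (3, 0) facing down
1. face(E) → (3, 0) facing right
2. move(4) → (6, 0) facing right
3. strafe(left, 2) → (6, 2) facing right
no rival 3-sequence matches.

face(E), move(4), strafe(left, 2)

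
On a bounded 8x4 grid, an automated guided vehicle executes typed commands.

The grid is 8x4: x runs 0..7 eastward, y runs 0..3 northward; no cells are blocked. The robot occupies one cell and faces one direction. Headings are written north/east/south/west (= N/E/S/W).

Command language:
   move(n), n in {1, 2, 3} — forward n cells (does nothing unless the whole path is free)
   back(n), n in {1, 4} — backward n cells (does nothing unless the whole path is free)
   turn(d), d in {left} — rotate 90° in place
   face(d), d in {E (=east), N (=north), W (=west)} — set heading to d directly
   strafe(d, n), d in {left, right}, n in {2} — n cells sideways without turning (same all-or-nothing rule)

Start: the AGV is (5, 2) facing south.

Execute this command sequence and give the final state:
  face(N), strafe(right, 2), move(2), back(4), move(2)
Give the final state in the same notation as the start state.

(7, 2) facing north

t0: (5, 2) facing south
1. face(N) → (5, 2) facing north
2. strafe(right, 2) → (7, 2) facing north
3. move(2) → (7, 2) facing north
4. back(4) → (7, 2) facing north
5. move(2) → (7, 2) facing north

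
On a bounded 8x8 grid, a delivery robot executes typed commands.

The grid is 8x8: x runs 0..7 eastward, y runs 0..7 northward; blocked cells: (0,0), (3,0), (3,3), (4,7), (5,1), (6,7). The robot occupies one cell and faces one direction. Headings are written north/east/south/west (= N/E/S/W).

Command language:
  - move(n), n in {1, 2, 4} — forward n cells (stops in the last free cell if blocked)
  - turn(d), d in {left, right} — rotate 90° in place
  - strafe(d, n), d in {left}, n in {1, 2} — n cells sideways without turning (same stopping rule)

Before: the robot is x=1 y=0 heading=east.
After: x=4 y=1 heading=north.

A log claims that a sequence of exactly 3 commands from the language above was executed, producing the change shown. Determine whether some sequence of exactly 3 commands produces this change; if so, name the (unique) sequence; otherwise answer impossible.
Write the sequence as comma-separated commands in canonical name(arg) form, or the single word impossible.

strafe(left, 1), move(4), turn(left)

key: order matters: swapping strafe(left, 1) and turn(left) lands elsewhere
from: x=1 y=0 heading=east
t=1 strafe(left, 1) ⇒ x=1 y=1 heading=east
t=2 move(4) ⇒ x=4 y=1 heading=east
t=3 turn(left) ⇒ x=4 y=1 heading=north
no rival 3-sequence matches.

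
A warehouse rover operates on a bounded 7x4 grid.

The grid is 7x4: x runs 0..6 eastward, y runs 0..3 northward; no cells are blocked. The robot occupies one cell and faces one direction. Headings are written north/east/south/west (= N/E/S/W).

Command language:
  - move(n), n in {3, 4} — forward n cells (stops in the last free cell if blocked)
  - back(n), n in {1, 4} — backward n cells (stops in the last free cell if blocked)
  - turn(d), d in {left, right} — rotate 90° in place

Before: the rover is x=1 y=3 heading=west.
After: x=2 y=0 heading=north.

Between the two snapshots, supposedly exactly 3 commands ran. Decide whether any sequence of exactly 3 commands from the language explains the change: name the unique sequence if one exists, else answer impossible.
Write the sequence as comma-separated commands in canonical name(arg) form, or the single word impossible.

back(1), turn(right), back(4)

key: cell and facing (now N) both changed — the 3 commands mix motion and turning
t0: x=1 y=3 heading=west
step 1 (back(1)): x=2 y=3 heading=west
step 2 (turn(right)): x=2 y=3 heading=north
step 3 (back(4)): x=2 y=0 heading=north
uniquely the one of 216 3-step routes that fits.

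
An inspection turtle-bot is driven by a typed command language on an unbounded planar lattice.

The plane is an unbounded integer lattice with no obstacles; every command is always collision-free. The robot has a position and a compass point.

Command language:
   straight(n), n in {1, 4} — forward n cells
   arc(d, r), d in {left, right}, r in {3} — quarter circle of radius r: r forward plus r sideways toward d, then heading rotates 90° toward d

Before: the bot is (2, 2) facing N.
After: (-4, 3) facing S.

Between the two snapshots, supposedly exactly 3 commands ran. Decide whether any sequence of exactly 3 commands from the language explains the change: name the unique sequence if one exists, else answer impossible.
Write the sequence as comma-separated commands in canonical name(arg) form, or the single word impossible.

key: running arc(left, 3) before straight(1) would end elsewhere — order is forced
start: (2, 2) facing N
t=1 straight(1) ⇒ (2, 3) facing N
t=2 arc(left, 3) ⇒ (-1, 6) facing W
t=3 arc(left, 3) ⇒ (-4, 3) facing S
uniquely the one of 64 3-step routes that fits.

straight(1), arc(left, 3), arc(left, 3)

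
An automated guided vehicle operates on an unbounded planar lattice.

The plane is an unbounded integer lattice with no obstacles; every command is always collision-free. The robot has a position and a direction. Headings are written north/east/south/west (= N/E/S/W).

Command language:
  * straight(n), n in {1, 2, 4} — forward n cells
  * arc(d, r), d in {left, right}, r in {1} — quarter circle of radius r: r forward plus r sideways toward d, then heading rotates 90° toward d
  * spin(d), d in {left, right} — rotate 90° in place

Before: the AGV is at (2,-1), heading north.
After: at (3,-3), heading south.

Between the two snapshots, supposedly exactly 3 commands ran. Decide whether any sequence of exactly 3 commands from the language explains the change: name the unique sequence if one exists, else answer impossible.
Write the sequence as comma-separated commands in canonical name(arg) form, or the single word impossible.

key: cell and facing (now S) both changed — the 3 commands mix motion and turning
t0: at (2,-1), heading north
1. spin(right) → at (2,-1), heading east
2. arc(right, 1) → at (3,-2), heading south
3. straight(1) → at (3,-3), heading south
no other 3-command option fits: unique.

spin(right), arc(right, 1), straight(1)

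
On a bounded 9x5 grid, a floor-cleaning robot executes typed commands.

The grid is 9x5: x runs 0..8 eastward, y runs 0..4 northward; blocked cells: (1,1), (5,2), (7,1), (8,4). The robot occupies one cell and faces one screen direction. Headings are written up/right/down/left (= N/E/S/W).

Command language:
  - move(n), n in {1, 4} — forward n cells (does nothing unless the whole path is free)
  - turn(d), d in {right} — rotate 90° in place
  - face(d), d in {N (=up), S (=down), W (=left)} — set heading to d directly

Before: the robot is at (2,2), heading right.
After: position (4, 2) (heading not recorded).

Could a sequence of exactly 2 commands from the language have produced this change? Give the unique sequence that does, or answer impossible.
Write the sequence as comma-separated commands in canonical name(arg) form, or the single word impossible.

move(1), move(1)

begin: at (2,2), heading right
1. move(1) → at (3,2), heading right
2. move(1) → at (4,2), heading right
no rival 2-sequence matches.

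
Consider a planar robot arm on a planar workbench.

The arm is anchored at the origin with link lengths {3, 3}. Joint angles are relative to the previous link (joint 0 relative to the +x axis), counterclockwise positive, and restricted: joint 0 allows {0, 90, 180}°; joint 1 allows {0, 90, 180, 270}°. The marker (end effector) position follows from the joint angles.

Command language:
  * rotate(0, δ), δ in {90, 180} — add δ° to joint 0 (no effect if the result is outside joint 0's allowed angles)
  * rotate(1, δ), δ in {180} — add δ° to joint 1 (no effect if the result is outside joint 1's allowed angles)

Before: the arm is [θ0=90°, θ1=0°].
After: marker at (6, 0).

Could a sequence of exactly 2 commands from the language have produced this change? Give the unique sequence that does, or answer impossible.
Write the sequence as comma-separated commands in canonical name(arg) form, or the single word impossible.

rotate(0, 90), rotate(0, 180)

key: order matters: swapping rotate(0, 90) and rotate(0, 180) lands elsewhere
from: [θ0=90°, θ1=0°]
1. rotate(0, 90) → [θ0=180°, θ1=0°]
2. rotate(0, 180) → [θ0=0°, θ1=0°]
no rival 2-sequence matches.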